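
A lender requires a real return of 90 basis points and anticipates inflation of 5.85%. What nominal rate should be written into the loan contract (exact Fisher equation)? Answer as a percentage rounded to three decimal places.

6.803%

(1 + i) = (1 + r)(1 + π) = 1.00900 × 1.05850 = 1.0680265
i = 1.0680265 − 1, so the required nominal rate is 6.803%.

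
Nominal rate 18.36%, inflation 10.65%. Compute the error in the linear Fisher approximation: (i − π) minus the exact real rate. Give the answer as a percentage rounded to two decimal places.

Approximate: r ≈ 18.360% − 10.650% = 7.7100%
Exact: (1 + 0.1836)/(1 + 0.1065) − 1 = 6.9679%
Error = 7.7100% − 6.9679% = 0.7421% → 0.74%.

0.74%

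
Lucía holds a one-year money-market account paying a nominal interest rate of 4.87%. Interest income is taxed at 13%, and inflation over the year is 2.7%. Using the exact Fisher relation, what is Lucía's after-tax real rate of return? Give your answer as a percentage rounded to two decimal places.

1.50%

After-tax nominal return = 4.87% × (1 − 0.13) = 4.2369%.
1 + r = 1.042369 / 1.02700 = 1.014965
After-tax real rate = 1.014965 − 1 → 1.50%.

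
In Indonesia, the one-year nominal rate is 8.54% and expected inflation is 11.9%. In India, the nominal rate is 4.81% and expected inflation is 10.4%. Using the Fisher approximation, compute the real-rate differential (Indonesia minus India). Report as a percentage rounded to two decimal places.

Indonesia: 8.54% − 11.9% = -3.360%
India: 4.81% − 10.4% = -5.590%
Differential = 2.230% → 2.23%.

2.23%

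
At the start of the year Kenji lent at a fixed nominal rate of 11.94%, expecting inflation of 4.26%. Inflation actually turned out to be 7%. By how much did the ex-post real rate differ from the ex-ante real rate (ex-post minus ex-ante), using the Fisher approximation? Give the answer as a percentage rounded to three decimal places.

Ex-ante: 11.94% − 4.26% = 7.680%
Ex-post: 11.94% − 7% = 4.940%
Difference (ex-post − ex-ante) = -2.7400% → -2.740%.

-2.740%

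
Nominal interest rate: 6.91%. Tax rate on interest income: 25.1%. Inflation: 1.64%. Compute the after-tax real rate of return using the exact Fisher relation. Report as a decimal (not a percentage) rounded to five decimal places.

After-tax nominal return = 6.91% × (1 − 0.251) = 5.17559%.
1 + r = 1.0517559 / 1.01640 = 1.0347854
After-tax real rate = 1.0347854 − 1 → 0.03479.

0.03479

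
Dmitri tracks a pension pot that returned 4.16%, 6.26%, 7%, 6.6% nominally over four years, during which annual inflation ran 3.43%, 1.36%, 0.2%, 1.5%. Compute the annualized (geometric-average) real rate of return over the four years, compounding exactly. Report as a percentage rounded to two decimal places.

4.31%

Compound the nominal returns: 1.0416 × 1.0626 × 1.0700 × 1.0660 = 1.26244296.
Compound inflation: 1.0343 × 1.0136 × 1.0020 × 1.0150 = 1.06622016.
Deflate: 1.26244296 / 1.06622016 = 1.18403591.
Annualized real rate = 1.18403591^(1/4) − 1 = 4.3137% → 4.31%.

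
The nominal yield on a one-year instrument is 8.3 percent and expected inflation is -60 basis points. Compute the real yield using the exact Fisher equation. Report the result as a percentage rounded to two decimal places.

8.95%

By the Fisher identity, 1 + r = (1 + i)/(1 + π).
1 + r = 1.08300 / 0.99400 = 1.089537
r = 1.089537 − 1 = 8.9537%, i.e. 8.95%.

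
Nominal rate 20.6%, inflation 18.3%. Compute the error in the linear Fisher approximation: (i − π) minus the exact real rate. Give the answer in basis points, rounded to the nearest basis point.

Approximate: r ≈ 20.600% − 18.300% = 2.3000%
Exact: (1 + 0.2060)/(1 + 0.1830) − 1 = 1.9442%
Error = 2.3000% − 1.9442% = 0.3558% → 36 basis points.

36 basis points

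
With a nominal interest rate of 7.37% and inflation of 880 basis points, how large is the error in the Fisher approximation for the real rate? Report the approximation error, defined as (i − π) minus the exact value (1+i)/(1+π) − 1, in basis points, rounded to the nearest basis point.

-12 basis points

Approximate: r ≈ 7.370% − 8.800% = -1.4300%
Exact: (1 + 0.0737)/(1 + 0.0880) − 1 = -1.3143%
Error = -1.4300% − (-1.3143%) = -0.1157% → -12 basis points.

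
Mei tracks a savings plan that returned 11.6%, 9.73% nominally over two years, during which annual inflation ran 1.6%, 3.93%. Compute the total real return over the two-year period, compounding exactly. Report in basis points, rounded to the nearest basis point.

Nominal growth factor = 1.1160 × 1.0973 = 1.224587
Price-level growth factor = 1.0160 × 1.0393 = 1.055929
Real growth factor = 1.224587 / 1.055929 = 1.159725
Total real return = 1.159725 − 1 → 1597 basis points.

1597 basis points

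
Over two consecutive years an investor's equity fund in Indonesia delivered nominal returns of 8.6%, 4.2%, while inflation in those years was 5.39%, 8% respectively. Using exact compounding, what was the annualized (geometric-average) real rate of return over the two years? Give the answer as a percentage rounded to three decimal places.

-0.290%

Compound the nominal returns: 1.0860 × 1.0420 = 1.13161200.
Compound inflation: 1.0539 × 1.0800 = 1.13821200.
Deflate: 1.13161200 / 1.13821200 = 0.99420143.
Annualized real rate = 0.99420143^(1/2) − 1 = -0.2903% → -0.290%.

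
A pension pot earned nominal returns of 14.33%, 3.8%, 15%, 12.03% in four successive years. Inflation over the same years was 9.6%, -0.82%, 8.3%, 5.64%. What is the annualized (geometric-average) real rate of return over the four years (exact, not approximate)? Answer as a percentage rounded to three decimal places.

Nominal growth factor = 1.1433 × 1.0380 × 1.1500 × 1.1203 = 1.52893750
Price-level growth factor = 1.0960 × 0.9918 × 1.0830 × 1.0564 = 1.24363091
Real growth factor = 1.52893750 / 1.24363091 = 1.22941420
Annualized real rate = 1.22941420^(1/4) − 1 = 5.2991% → 5.299%.

5.299%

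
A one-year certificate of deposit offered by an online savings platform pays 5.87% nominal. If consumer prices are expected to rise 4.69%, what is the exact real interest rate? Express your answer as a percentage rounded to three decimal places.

1.127%

1 + r = 1.05870 / 1.04690 = 1.011271
r = 1.011271 − 1 = 1.1271%, i.e. 1.127%.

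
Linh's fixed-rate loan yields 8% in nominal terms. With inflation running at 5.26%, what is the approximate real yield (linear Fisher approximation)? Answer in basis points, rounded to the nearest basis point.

r ≈ i − π = 8% − 5.26% = 274 basis points.

274 basis points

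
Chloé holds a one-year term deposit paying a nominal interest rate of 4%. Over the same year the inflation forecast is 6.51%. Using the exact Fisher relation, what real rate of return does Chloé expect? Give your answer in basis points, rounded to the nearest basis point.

-236 basis points

1 + r = 1.04000 / 1.06510 = 0.976434
r = 0.976434 − 1 = -2.3566%, i.e. -236 basis points.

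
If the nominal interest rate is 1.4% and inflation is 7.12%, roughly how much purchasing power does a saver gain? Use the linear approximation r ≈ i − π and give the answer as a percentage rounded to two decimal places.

r ≈ i − π = 1.4% − 7.12% = -5.72%.

-5.72%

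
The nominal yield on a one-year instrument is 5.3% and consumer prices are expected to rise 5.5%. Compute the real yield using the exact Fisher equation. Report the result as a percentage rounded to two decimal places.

-0.19%

By the Fisher relation, 1 + r = (1 + i)/(1 + π).
1 + r = 1.05300 / 1.05500 = 0.998104
r = 0.998104 − 1 = -0.1896%, i.e. -0.19%.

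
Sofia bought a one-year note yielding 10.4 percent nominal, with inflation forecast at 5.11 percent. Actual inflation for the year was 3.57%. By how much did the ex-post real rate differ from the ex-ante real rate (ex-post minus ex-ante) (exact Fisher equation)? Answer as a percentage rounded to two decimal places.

1.56%

Ex-ante: (1 + 0.1040)/(1 + 0.0511) − 1 = 5.0328%
Ex-post: (1 + 0.1040)/(1 + 0.0357) − 1 = 6.5946%
Difference (ex-post − ex-ante) = 1.5618% → 1.56%.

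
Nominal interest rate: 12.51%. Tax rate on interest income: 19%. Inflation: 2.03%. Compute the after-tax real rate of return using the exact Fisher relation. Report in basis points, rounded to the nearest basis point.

794 basis points

After-tax nominal return = 12.51% × (1 − 0.19) = 10.1331%.
1 + r = 1.101331 / 1.02030 = 1.079419
After-tax real rate = 1.079419 − 1 → 794 basis points.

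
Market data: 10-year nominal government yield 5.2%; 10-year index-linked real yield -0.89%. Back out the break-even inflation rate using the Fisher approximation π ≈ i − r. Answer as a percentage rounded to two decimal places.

6.09%

π ≈ i − r = 5.2% − (-0.89%) → 6.09%.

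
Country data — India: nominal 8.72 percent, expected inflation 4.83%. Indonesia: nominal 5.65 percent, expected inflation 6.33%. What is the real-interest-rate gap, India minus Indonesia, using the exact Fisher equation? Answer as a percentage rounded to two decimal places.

India: (1 + 0.0872)/(1 + 0.0483) − 1 = 3.7108%
Indonesia: (1 + 0.0565)/(1 + 0.0633) − 1 = -0.6395%
Differential = 3.7108% − (-0.6395%) = 4.3503% → 4.35%.

4.35%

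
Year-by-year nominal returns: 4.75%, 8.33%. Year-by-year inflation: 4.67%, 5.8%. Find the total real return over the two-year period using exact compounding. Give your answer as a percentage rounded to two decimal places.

2.47%

Compound the nominal returns: 1.0475 × 1.0833 = 1.134757.
Compound inflation: 1.0467 × 1.0580 = 1.107409.
Deflate: 1.134757 / 1.107409 = 1.024696.
Total real return = 1.024696 − 1 → 2.47%.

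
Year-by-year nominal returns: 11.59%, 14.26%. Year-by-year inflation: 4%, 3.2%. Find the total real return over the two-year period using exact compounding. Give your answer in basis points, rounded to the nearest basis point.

Compound the nominal returns: 1.1159 × 1.1426 = 1.275027.
Compound inflation: 1.0400 × 1.0320 = 1.073280.
Deflate: 1.275027 / 1.073280 = 1.187973.
Total real return = 1.187973 − 1 → 1880 basis points.

1880 basis points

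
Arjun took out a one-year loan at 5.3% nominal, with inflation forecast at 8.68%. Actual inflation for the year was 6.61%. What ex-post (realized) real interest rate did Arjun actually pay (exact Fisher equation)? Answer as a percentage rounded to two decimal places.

-1.23%

Ex-post: (1 + 0.0530)/(1 + 0.0661) − 1 = -1.2288%
So the realized real rate is -1.23%.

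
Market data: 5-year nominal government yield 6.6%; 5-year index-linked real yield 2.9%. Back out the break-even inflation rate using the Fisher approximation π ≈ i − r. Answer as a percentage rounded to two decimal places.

3.70%

π ≈ i − r = 6.6% − 2.9% → 3.70%.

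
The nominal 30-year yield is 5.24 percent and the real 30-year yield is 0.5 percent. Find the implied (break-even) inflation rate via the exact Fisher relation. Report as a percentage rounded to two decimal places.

4.72%

(1 + π) = (1 + i)/(1 + r) = 1.05240 / 1.00500 = 1.047164
Break-even inflation = 1.047164 − 1 → 4.72%.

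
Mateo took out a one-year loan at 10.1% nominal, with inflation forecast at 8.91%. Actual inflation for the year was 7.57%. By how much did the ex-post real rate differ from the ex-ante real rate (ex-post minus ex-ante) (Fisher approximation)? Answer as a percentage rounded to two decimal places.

1.34%

Ex-ante: 10.1% − 8.91% = 1.190%
Ex-post: 10.1% − 7.57% = 2.530%
Difference (ex-post − ex-ante) = 1.3400% → 1.34%.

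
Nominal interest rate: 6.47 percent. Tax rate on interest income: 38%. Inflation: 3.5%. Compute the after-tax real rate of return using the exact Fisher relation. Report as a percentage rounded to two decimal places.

After-tax nominal return = 6.47% × (1 − 0.38) = 4.0114%.
1 + r = 1.040114 / 1.03500 = 1.004941
After-tax real rate = 1.004941 − 1 → 0.49%.

0.49%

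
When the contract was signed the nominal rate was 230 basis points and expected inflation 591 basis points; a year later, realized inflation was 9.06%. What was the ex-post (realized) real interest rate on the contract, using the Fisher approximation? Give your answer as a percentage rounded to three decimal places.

Ex-post: 2.3% − 9.06% = -6.760%
So the realized real rate is -6.760%.

-6.760%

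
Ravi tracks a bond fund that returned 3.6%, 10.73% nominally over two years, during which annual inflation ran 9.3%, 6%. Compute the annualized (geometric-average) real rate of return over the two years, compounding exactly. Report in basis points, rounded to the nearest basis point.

-49 basis points

Nominal growth factor = 1.0360 × 1.1073 = 1.14716280
Price-level growth factor = 1.0930 × 1.0600 = 1.15858000
Real growth factor = 1.14716280 / 1.15858000 = 0.99014552
Annualized real rate = 0.99014552^(1/2) − 1 = -0.4939% → -49 basis points.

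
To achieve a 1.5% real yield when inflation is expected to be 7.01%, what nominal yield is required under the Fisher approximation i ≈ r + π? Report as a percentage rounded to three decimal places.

i ≈ r + π = 1.5% + 7.01% = 8.510%.

8.510%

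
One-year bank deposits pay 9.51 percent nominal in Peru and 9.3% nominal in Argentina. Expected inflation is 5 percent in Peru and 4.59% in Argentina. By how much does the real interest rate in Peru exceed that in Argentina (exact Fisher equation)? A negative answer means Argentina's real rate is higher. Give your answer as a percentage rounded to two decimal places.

Peru: (1 + 0.0951)/(1 + 0.0500) − 1 = 4.2952%
Argentina: (1 + 0.0930)/(1 + 0.0459) − 1 = 4.5033%
Differential = 4.2952% − 4.5033% = -0.2081% → -0.21%.

-0.21%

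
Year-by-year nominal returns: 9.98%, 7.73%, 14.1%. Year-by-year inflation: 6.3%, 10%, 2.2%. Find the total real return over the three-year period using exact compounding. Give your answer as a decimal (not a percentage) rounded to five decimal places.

Compound the nominal returns: 1.0998 × 1.0773 × 1.1410 = 1.351873.
Compound inflation: 1.0630 × 1.1000 × 1.0220 = 1.195025.
Deflate: 1.351873 / 1.195025 = 1.131252.
Total real return = 1.131252 − 1 → 0.13125.

0.13125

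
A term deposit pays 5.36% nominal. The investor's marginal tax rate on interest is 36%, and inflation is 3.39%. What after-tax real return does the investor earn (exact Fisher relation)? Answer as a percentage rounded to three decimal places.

0.039%

After-tax nominal return = 5.36% × (1 − 0.36) = 3.4304%.
1 + r = 1.034304 / 1.03390 = 1.000391
After-tax real rate = 1.000391 − 1 → 0.039%.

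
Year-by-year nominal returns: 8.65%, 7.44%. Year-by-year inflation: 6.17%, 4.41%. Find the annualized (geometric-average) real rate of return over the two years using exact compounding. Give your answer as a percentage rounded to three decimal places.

Nominal growth factor = 1.0865 × 1.0744 = 1.16733560
Price-level growth factor = 1.0617 × 1.0441 = 1.10852097
Real growth factor = 1.16733560 / 1.10852097 = 1.05305685
Annualized real rate = 1.05305685^(1/2) − 1 = 2.6186% → 2.619%.

2.619%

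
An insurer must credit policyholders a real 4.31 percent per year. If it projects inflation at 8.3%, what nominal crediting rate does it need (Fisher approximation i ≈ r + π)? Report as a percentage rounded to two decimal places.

12.61%

i ≈ r + π = 4.31% + 8.3% = 12.61%.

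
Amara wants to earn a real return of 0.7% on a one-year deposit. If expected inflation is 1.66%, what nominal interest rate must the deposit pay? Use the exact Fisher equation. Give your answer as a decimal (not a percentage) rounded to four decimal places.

(1 + i) = (1 + r)(1 + π) = 1.00700 × 1.01660 = 1.0237162
i = 1.0237162 − 1, so the required nominal rate is 0.0237.

0.0237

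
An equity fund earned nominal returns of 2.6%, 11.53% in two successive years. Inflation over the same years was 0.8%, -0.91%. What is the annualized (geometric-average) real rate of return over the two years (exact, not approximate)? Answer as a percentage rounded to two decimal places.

7.03%

Nominal growth factor = 1.0260 × 1.1153 = 1.14429780
Price-level growth factor = 1.0080 × 0.9909 = 0.99882720
Real growth factor = 1.14429780 / 0.99882720 = 1.14564141
Annualized real rate = 1.14564141^(1/2) − 1 = 7.0346% → 7.03%.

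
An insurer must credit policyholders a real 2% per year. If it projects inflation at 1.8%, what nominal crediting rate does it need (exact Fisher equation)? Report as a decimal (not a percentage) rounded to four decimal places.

0.0384

(1 + i) = (1 + r)(1 + π) = 1.02000 × 1.01800 = 1.03836
i = 1.03836 − 1, so the required nominal rate is 0.0384.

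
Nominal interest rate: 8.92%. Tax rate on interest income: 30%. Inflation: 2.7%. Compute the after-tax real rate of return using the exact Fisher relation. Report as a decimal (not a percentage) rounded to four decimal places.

After-tax nominal return = 8.92% × (1 − 0.3) = 6.2440%.
1 + r = 1.06244 / 1.02700 = 1.034508
After-tax real rate = 1.034508 − 1 → 0.0345.

0.0345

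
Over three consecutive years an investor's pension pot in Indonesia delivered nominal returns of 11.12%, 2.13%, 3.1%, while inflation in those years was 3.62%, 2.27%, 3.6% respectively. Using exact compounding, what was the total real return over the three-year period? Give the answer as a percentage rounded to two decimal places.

Compound the nominal returns: 1.1112 × 1.0213 × 1.0310 = 1.170049.
Compound inflation: 1.0362 × 1.0227 × 1.0360 = 1.097872.
Deflate: 1.170049 / 1.097872 = 1.065743.
Total real return = 1.065743 − 1 → 6.57%.

6.57%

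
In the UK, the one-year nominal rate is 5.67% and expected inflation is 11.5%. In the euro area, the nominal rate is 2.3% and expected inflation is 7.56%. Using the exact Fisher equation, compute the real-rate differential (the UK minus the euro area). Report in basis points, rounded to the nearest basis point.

-34 basis points

The UK: (1 + 0.0567)/(1 + 0.1150) − 1 = -5.2287%
The euro area: (1 + 0.0230)/(1 + 0.0756) − 1 = -4.8903%
Differential = -5.2287% − (-4.8903%) = -0.3384% → -34 basis points.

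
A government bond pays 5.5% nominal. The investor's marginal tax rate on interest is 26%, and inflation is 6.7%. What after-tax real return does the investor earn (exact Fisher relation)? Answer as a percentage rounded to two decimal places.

-2.46%

After-tax nominal return = 5.5% × (1 − 0.26) = 4.0700%.
1 + r = 1.04070 / 1.06700 = 0.975351
After-tax real rate = 0.975351 − 1 → -2.46%.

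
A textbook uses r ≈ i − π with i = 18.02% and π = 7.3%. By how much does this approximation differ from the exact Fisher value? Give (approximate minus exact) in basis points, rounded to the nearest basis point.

73 basis points

Approximate: r ≈ 18.020% − 7.300% = 10.7200%
Exact: (1 + 0.1802)/(1 + 0.0730) − 1 = 9.9907%
Error = 10.7200% − 9.9907% = 0.7293% → 73 basis points.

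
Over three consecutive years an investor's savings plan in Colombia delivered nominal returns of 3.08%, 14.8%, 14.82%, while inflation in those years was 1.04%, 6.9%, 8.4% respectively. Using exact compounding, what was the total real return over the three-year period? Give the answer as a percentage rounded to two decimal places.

Compound the nominal returns: 1.0308 × 1.1480 × 1.1482 = 1.358732.
Compound inflation: 1.0104 × 1.0690 × 1.0840 = 1.170847.
Deflate: 1.358732 / 1.170847 = 1.160469.
Total real return = 1.160469 − 1 → 16.05%.

16.05%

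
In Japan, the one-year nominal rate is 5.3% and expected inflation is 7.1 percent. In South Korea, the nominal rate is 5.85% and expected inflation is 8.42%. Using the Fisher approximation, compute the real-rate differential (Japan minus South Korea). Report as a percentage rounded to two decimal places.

0.77%

Japan: 5.3% − 7.1% = -1.800%
South Korea: 5.85% − 8.42% = -2.570%
Differential = 0.770% → 0.77%.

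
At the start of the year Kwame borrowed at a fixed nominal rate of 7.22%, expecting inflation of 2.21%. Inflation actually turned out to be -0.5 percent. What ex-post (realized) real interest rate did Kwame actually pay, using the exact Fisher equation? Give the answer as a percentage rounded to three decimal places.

Ex-post: (1 + 0.0722)/(1 − 0.0050) − 1 = 7.7588%
So the realized real rate is 7.759%.

7.759%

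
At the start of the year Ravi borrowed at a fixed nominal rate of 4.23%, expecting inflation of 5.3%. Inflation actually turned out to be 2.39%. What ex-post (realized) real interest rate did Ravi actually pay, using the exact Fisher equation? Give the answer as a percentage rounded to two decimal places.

Ex-post: (1 + 0.0423)/(1 + 0.0239) − 1 = 1.7971%
So the realized real rate is 1.80%.

1.80%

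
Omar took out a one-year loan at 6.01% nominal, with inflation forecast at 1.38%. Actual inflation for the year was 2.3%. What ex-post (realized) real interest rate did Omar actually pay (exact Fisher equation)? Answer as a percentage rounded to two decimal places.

3.63%

Ex-post: (1 + 0.0601)/(1 + 0.0230) − 1 = 3.6266%
So the realized real rate is 3.63%.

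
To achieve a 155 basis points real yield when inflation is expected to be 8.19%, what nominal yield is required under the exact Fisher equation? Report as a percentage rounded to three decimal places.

9.867%

(1 + i) = (1 + r)(1 + π) = 1.01550 × 1.08190 = 1.09866945
i = 1.09866945 − 1, so the required nominal rate is 9.867%.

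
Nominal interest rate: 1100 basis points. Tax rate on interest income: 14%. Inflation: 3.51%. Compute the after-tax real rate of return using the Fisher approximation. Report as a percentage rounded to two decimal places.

After-tax nominal return = 11% × (1 − 0.14) = 9.4600%.
r ≈ 9.4600% − 3.51% → 5.95%.

5.95%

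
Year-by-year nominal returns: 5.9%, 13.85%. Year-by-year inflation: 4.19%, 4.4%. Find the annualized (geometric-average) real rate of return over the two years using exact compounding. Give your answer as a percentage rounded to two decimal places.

Compound the nominal returns: 1.0590 × 1.1385 = 1.20567150.
Compound inflation: 1.0419 × 1.0440 = 1.08774360.
Deflate: 1.20567150 / 1.08774360 = 1.10841516.
Annualized real rate = 1.10841516^(1/2) − 1 = 5.2813% → 5.28%.

5.28%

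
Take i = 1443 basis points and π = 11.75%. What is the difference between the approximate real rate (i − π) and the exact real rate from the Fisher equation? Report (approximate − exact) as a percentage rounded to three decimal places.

Approximate: r ≈ 14.430% − 11.750% = 2.6800%
Exact: (1 + 0.1443)/(1 + 0.1175) − 1 = 2.3982%
Error = 2.6800% − 2.3982% = 0.2818% → 0.282%.

0.282%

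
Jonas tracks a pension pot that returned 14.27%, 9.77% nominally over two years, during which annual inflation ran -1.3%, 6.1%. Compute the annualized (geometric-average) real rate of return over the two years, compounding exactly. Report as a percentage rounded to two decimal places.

Compound the nominal returns: 1.1427 × 1.0977 = 1.25434179.
Compound inflation: 0.9870 × 1.0610 = 1.04720700.
Deflate: 1.25434179 / 1.04720700 = 1.19779737.
Annualized real rate = 1.19779737^(1/2) − 1 = 9.4439% → 9.44%.

9.44%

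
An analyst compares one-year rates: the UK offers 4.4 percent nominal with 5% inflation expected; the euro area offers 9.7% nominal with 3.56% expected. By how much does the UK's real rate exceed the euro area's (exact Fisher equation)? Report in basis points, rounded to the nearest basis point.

The UK: (1 + 0.0440)/(1 + 0.0500) − 1 = -0.5714%
The euro area: (1 + 0.0970)/(1 + 0.0356) − 1 = 5.9289%
Differential = -0.5714% − 5.9289% = -6.5004% → -650 basis points.

-650 basis points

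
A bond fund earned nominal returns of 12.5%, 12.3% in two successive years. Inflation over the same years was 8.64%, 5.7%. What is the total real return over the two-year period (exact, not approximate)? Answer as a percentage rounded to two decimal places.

Nominal growth factor = 1.1250 × 1.1230 = 1.263375
Price-level growth factor = 1.0864 × 1.0570 = 1.148325
Real growth factor = 1.263375 / 1.148325 = 1.100190
Total real return = 1.100190 − 1 → 10.02%.

10.02%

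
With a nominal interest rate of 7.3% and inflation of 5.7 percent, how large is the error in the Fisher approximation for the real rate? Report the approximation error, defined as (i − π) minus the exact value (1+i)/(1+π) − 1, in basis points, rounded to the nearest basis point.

9 basis points

Approximate: r ≈ 7.300% − 5.700% = 1.6000%
Exact: (1 + 0.0730)/(1 + 0.0570) − 1 = 1.5137%
Error = 1.6000% − 1.5137% = 0.0863% → 9 basis points.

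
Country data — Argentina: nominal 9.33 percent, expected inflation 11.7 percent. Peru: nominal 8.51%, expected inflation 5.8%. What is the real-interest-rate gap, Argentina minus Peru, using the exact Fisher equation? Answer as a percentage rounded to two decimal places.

Argentina: (1 + 0.0933)/(1 + 0.1170) − 1 = -2.1218%
Peru: (1 + 0.0851)/(1 + 0.0580) − 1 = 2.5614%
Differential = -2.1218% − 2.5614% = -4.6832% → -4.68%.

-4.68%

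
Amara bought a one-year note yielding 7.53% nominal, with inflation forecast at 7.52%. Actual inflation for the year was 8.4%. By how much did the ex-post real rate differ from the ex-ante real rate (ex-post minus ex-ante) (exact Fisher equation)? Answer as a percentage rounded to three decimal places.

-0.812%

Ex-ante: (1 + 0.0753)/(1 + 0.0752) − 1 = 0.0093%
Ex-post: (1 + 0.0753)/(1 + 0.0840) − 1 = -0.8026%
Difference (ex-post − ex-ante) = -0.8119% → -0.812%.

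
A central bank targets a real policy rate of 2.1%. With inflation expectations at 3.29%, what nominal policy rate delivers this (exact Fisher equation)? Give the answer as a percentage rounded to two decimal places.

(1 + i) = (1 + r)(1 + π) = 1.02100 × 1.03290 = 1.0545909
i = 1.0545909 − 1, so the required nominal rate is 5.46%.

5.46%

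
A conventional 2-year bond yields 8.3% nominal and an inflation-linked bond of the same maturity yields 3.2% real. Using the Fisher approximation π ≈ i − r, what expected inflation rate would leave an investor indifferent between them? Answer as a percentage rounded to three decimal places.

π ≈ i − r = 8.3% − 3.2% → 5.100%.

5.100%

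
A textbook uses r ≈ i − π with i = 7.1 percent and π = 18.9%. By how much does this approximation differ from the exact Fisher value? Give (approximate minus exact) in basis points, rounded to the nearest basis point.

-188 basis points

Approximate: r ≈ 7.100% − 18.900% = -11.8000%
Exact: (1 + 0.0710)/(1 + 0.1890) − 1 = -9.9243%
Error = -11.8000% − (-9.9243%) = -1.8757% → -188 basis points.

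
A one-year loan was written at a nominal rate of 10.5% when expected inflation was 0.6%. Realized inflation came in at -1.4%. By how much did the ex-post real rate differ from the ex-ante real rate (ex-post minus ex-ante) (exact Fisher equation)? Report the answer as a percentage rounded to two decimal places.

2.23%

Ex-ante: (1 + 0.1050)/(1 + 0.0060) − 1 = 9.8410%
Ex-post: (1 + 0.1050)/(1 − 0.0140) − 1 = 12.0690%
Difference (ex-post − ex-ante) = 2.2280% → 2.23%.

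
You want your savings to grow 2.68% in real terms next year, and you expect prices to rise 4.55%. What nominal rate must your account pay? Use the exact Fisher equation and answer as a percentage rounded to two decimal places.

(1 + i) = (1 + r)(1 + π) = 1.02680 × 1.04550 = 1.0735194
i = 1.0735194 − 1, so the required nominal rate is 7.35%.

7.35%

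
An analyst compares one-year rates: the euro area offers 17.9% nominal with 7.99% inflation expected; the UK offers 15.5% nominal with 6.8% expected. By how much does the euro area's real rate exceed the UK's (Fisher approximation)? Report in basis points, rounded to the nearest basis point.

121 basis points

The euro area: 17.9% − 7.99% = 9.910%
The UK: 15.5% − 6.8% = 8.700%
Differential = 1.210% → 121 basis points.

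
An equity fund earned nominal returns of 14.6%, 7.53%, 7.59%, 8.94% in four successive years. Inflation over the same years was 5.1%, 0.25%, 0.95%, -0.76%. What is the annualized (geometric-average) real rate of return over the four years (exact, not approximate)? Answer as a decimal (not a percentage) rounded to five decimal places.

Compound the nominal returns: 1.1460 × 1.0753 × 1.0759 × 1.0894 = 1.44435365.
Compound inflation: 1.0510 × 1.0025 × 1.0095 × 0.9924 = 1.05555332.
Deflate: 1.44435365 / 1.05555332 = 1.36833793.
Annualized real rate = 1.36833793^(1/4) − 1 = 8.1554% → 0.08155.

0.08155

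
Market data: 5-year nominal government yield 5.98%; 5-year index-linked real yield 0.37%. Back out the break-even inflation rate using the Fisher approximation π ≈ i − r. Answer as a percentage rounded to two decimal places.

π ≈ i − r = 5.98% − 0.37% → 5.61%.

5.61%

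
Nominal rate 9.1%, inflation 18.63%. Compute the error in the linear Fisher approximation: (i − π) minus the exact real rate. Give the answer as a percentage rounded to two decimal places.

-1.50%

Approximate: r ≈ 9.100% − 18.630% = -9.5300%
Exact: (1 + 0.0910)/(1 + 0.1863) − 1 = -8.0334%
Error = -9.5300% − (-8.0334%) = -1.4966% → -1.50%.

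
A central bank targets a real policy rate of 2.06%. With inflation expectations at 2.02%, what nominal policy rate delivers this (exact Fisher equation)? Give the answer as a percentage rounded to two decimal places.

(1 + i) = (1 + r)(1 + π) = 1.02060 × 1.02020 = 1.04121612
i = 1.04121612 − 1, so the required nominal rate is 4.12%.

4.12%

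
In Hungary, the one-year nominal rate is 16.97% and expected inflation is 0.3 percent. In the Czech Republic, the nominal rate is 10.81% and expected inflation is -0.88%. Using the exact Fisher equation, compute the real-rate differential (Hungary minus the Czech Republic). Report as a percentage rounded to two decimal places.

4.83%

Hungary: (1 + 0.1697)/(1 + 0.0030) − 1 = 16.6201%
The Czech Republic: (1 + 0.1081)/(1 − 0.0088) − 1 = 11.7938%
Differential = 16.6201% − 11.7938% = 4.8264% → 4.83%.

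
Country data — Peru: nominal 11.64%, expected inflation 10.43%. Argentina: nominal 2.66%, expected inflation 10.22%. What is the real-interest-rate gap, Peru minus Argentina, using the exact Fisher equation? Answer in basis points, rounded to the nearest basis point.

Peru: (1 + 0.1164)/(1 + 0.1043) − 1 = 1.0957%
Argentina: (1 + 0.0266)/(1 + 0.1022) − 1 = -6.8590%
Differential = 1.0957% − (-6.8590%) = 7.9547% → 795 basis points.

795 basis points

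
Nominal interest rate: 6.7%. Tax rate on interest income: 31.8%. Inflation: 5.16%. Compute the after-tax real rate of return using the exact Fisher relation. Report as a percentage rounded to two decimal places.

After-tax nominal return = 6.7% × (1 − 0.318) = 4.5694%.
1 + r = 1.045694 / 1.05160 = 0.994384
After-tax real rate = 0.994384 − 1 → -0.56%.

-0.56%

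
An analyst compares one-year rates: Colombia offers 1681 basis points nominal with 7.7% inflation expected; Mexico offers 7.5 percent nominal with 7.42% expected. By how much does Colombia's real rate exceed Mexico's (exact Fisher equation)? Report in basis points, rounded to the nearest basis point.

Colombia: (1 + 0.1681)/(1 + 0.0770) − 1 = 8.4587%
Mexico: (1 + 0.0750)/(1 + 0.0742) − 1 = 0.0745%
Differential = 8.4587% − 0.0745% = 8.3842% → 838 basis points.

838 basis points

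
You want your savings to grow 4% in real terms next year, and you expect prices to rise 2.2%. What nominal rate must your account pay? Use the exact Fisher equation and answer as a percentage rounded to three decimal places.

6.288%

(1 + i) = (1 + r)(1 + π) = 1.04000 × 1.02200 = 1.06288
i = 1.06288 − 1, so the required nominal rate is 6.288%.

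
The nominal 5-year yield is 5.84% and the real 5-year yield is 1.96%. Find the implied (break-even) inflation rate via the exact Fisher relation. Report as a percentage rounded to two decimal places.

(1 + π) = (1 + i)/(1 + r) = 1.05840 / 1.01960 = 1.038054
Break-even inflation = 1.038054 − 1 → 3.81%.

3.81%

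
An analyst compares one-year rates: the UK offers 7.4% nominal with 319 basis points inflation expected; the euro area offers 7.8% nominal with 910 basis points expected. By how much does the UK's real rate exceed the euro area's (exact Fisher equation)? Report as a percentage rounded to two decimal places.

5.27%

The UK: (1 + 0.0740)/(1 + 0.0319) − 1 = 4.0799%
The euro area: (1 + 0.0780)/(1 + 0.0910) − 1 = -1.1916%
Differential = 4.0799% − (-1.1916%) = 5.2714% → 5.27%.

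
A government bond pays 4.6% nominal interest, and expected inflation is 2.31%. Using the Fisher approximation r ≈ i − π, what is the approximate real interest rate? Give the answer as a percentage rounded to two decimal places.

r ≈ i − π = 4.6% − 2.31% = 2.29%.

2.29%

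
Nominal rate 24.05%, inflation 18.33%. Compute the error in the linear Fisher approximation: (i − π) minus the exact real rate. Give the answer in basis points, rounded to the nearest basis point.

89 basis points

Approximate: r ≈ 24.050% − 18.330% = 5.7200%
Exact: (1 + 0.2405)/(1 + 0.1833) − 1 = 4.8339%
Error = 5.7200% − 4.8339% = 0.8861% → 89 basis points.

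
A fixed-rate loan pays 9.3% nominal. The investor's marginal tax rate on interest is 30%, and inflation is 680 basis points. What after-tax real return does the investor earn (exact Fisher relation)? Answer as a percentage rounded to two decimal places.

After-tax nominal return = 9.3% × (1 − 0.3) = 6.5100%.
1 + r = 1.06510 / 1.06800 = 0.997285
After-tax real rate = 0.997285 − 1 → -0.27%.

-0.27%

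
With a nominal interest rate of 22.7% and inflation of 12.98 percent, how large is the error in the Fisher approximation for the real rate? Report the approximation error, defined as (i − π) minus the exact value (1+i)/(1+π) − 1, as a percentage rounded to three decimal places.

1.117%

Approximate: r ≈ 22.700% − 12.980% = 9.7200%
Exact: (1 + 0.2270)/(1 + 0.1298) − 1 = 8.6033%
Error = 9.7200% − 8.6033% = 1.1167% → 1.117%.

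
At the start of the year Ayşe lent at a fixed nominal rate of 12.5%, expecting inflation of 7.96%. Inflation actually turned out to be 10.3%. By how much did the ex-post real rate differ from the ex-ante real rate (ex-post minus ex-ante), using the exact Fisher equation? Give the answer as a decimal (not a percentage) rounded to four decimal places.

-0.0221

Ex-ante: (1 + 0.1250)/(1 + 0.0796) − 1 = 4.2053%
Ex-post: (1 + 0.1250)/(1 + 0.1030) − 1 = 1.9946%
Difference (ex-post − ex-ante) = -2.2107% → -0.0221.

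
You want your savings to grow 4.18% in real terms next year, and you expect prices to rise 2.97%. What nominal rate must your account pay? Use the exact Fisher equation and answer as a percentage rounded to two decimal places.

7.27%

(1 + i) = (1 + r)(1 + π) = 1.04180 × 1.02970 = 1.07274146
i = 1.07274146 − 1, so the required nominal rate is 7.27%.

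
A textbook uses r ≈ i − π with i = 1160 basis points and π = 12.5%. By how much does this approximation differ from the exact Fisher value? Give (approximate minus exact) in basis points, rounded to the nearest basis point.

-10 basis points

Approximate: r ≈ 11.600% − 12.500% = -0.9000%
Exact: (1 + 0.1160)/(1 + 0.1250) − 1 = -0.8000%
Error = -0.9000% − (-0.8000%) = -0.1000% → -10 basis points.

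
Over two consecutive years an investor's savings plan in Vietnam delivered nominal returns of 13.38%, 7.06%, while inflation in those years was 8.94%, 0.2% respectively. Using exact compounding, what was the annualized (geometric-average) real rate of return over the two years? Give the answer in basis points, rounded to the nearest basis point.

545 basis points

Compound the nominal returns: 1.1338 × 1.0706 = 1.21384628.
Compound inflation: 1.0894 × 1.0020 = 1.09157880.
Deflate: 1.21384628 / 1.09157880 = 1.11200976.
Annualized real rate = 1.11200976^(1/2) − 1 = 5.4519% → 545 basis points.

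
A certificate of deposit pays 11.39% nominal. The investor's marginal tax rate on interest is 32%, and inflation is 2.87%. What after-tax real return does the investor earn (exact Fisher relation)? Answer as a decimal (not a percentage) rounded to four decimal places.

0.0474

After-tax nominal return = 11.39% × (1 − 0.32) = 7.7452%.
1 + r = 1.077452 / 1.02870 = 1.047392
After-tax real rate = 1.047392 − 1 → 0.0474.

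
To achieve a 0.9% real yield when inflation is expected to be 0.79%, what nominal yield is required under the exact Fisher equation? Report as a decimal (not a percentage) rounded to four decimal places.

(1 + i) = (1 + r)(1 + π) = 1.00900 × 1.00790 = 1.0169711
i = 1.0169711 − 1, so the required nominal rate is 0.0170.

0.0170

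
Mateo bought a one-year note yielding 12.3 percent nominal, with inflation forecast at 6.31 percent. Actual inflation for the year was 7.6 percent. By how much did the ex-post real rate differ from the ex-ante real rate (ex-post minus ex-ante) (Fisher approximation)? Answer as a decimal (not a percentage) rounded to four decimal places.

-0.0129

Ex-ante: 12.3% − 6.31% = 5.990%
Ex-post: 12.3% − 7.6% = 4.700%
Difference (ex-post − ex-ante) = -1.2900% → -0.0129.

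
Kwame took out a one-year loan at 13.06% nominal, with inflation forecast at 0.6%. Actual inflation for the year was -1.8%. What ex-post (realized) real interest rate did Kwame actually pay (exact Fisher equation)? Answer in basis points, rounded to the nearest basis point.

1513 basis points

Ex-post: (1 + 0.1306)/(1 − 0.0180) − 1 = 15.1324%
So the realized real rate is 1513 basis points.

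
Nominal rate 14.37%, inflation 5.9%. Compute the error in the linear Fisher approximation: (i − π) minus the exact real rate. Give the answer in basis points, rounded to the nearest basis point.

Approximate: r ≈ 14.370% − 5.900% = 8.4700%
Exact: (1 + 0.1437)/(1 + 0.0590) − 1 = 7.9981%
Error = 8.4700% − 7.9981% = 0.4719% → 47 basis points.

47 basis points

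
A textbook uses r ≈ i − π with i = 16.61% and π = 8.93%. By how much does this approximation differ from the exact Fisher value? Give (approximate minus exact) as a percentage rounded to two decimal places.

Approximate: r ≈ 16.610% − 8.930% = 7.6800%
Exact: (1 + 0.1661)/(1 + 0.0893) − 1 = 7.0504%
Error = 7.6800% − 7.0504% = 0.6296% → 0.63%.

0.63%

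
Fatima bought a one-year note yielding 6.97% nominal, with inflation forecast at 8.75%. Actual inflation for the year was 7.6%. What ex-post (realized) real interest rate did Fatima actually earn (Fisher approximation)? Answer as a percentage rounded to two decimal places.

Ex-post: 6.97% − 7.6% = -0.630%
So the realized real rate is -0.63%.

-0.63%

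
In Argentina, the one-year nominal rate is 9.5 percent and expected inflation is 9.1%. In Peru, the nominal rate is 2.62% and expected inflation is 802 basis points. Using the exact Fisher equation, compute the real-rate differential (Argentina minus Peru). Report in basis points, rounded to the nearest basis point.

Argentina: (1 + 0.0950)/(1 + 0.0910) − 1 = 0.3666%
Peru: (1 + 0.0262)/(1 + 0.0802) − 1 = -4.9991%
Differential = 0.3666% − (-4.9991%) = 5.3657% → 537 basis points.

537 basis points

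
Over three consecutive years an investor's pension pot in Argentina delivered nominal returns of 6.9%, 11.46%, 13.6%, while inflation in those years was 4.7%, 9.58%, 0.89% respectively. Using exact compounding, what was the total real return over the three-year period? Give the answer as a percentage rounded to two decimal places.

Nominal growth factor = 1.0690 × 1.1146 × 1.1360 = 1.353552
Price-level growth factor = 1.0470 × 1.0958 × 1.0089 = 1.157514
Real growth factor = 1.353552 / 1.157514 = 1.169362
Total real return = 1.169362 − 1 → 16.94%.

16.94%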